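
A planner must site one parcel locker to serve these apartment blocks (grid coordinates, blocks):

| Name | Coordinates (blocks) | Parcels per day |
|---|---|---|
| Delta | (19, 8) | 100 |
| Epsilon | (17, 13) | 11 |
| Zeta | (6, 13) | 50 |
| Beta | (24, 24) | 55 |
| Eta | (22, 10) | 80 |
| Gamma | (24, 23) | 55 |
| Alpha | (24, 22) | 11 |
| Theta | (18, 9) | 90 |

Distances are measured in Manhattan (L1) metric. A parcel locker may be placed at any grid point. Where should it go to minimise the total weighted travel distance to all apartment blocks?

Manhattan distance separates: Σwᵢ(|x−xᵢ|+|y−yᵢ|) = Σwᵢ|x−xᵢ| + Σwᵢ|y−yᵢ|, so x and y are optimised independently as 1-D weighted medians.
Total weight W = 452; half = 226.
x-coordinate, sorted with cumulative weight:
  x=6 (Zeta, w=50) cum 50
  x=17 (Epsilon, w=11) cum 61
  x=18 (Theta, w=90) cum 151
  x=19 (Delta, w=100) cum 251  ← median
  x=22 (Eta, w=80) cum 331
  x=24 (Beta, w=55) cum 386
  x=24 (Gamma, w=55) cum 441
  x=24 (Alpha, w=11) cum 452
⇒ x* = 19
y-coordinate, sorted with cumulative weight:
  y=8 (Delta, w=100) cum 100
  y=9 (Theta, w=90) cum 190
  y=10 (Eta, w=80) cum 270  ← median
  y=13 (Epsilon, w=11) cum 281
  y=13 (Zeta, w=50) cum 331
  y=22 (Alpha, w=11) cum 342
  y=23 (Gamma, w=55) cum 397
  y=24 (Beta, w=55) cum 452
⇒ y* = 10

(19, 10)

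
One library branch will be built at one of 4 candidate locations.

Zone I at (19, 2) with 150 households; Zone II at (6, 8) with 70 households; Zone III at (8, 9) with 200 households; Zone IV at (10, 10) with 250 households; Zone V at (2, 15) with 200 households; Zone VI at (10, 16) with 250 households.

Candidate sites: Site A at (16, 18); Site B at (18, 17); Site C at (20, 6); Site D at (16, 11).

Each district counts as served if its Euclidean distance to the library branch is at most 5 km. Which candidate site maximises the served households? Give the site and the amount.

Site C, covering 150

Coverage radius r = 5 km; a point is covered iff (Δx)²+(Δy)² ≤ 5² = 25.
  Site A (16, 18): covers {none} → 0
  Site B (18, 17): covers {none} → 0
  Site C (20, 6): covers {Zone I} → 150
  Site D (16, 11): covers {none} → 0
Maximum coverage at Site C: 150 households.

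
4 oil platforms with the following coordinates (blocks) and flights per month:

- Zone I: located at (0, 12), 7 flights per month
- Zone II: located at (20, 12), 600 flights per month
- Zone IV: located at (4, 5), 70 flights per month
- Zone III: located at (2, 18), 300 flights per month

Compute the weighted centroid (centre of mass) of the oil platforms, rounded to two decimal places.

(13.18, 13.34)

The minimiser of Σwᵢ‖p−pᵢ‖² is the weighted centroid p* = (Σwᵢpᵢ)/(Σwᵢ).
Σwᵢ = 977.
Σwᵢxᵢ = 7·0 + 600·20 + 70·4 + 300·2 = 12880.
Σwᵢyᵢ = 7·12 + 600·12 + 70·5 + 300·18 = 13034.
x* = 12880/977 = 13.18, y* = 13034/977 = 13.34.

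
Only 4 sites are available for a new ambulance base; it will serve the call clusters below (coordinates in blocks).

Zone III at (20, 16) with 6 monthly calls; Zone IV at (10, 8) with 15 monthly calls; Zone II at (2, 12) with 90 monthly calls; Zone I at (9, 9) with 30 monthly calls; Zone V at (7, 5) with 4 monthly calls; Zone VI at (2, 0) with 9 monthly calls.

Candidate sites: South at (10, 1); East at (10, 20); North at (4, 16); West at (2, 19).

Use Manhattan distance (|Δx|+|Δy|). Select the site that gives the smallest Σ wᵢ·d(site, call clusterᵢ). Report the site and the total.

Total weighted distance at each candidate:
  South (10, 1): total = 2344
  East (10, 20): total = 2388
  North (4, 16): total = 1424
  West (2, 19): total = 1798
Minimum is at North with total 1424 blocks.

North, total 1424 blocks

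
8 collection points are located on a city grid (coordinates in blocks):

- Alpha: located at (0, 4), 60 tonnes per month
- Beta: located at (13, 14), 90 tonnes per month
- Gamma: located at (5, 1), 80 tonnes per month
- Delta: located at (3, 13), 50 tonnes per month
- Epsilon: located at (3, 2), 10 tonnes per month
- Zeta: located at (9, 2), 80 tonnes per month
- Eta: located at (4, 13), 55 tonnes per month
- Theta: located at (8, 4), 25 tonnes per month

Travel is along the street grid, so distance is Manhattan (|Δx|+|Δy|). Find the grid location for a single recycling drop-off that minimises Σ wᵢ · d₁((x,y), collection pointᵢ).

(5, 4)

Manhattan distance separates: Σwᵢ(|x−xᵢ|+|y−yᵢ|) = Σwᵢ|x−xᵢ| + Σwᵢ|y−yᵢ|, so x and y are optimised independently as 1-D weighted medians.
Total weight W = 450; half = 225.
x-coordinate, sorted with cumulative weight:
  x=0 (Alpha, w=60) cum 60
  x=3 (Delta, w=50) cum 110
  x=3 (Epsilon, w=10) cum 120
  x=4 (Eta, w=55) cum 175
  x=5 (Gamma, w=80) cum 255  ← median
  x=8 (Theta, w=25) cum 280
  x=9 (Zeta, w=80) cum 360
  x=13 (Beta, w=90) cum 450
⇒ x* = 5
y-coordinate, sorted with cumulative weight:
  y=1 (Gamma, w=80) cum 80
  y=2 (Epsilon, w=10) cum 90
  y=2 (Zeta, w=80) cum 170
  y=4 (Alpha, w=60) cum 230  ← median
  y=4 (Theta, w=25) cum 255
  y=13 (Delta, w=50) cum 305
  y=13 (Eta, w=55) cum 360
  y=14 (Beta, w=90) cum 450
⇒ y* = 4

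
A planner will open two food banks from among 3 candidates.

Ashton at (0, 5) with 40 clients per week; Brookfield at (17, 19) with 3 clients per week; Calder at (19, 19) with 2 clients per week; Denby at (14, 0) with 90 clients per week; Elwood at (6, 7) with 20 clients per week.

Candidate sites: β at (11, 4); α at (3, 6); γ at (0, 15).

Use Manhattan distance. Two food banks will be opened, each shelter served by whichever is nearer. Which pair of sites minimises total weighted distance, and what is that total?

{β, α}, total 979

Evaluate every pair (each demand assigned to the nearer of the two):
  {β, α}: total = 979
  {β, γ}: total = 1299
  {α, γ}: total = 1879
Best pair: {β, α} with total 979.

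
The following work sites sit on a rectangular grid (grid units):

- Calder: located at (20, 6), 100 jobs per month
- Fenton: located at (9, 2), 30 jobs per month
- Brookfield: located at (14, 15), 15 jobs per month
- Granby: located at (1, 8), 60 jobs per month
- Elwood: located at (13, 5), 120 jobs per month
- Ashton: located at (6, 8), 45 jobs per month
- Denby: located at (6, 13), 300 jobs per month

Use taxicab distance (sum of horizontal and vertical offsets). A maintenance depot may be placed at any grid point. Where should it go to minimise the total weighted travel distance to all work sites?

(6, 8)

Manhattan distance separates: Σwᵢ(|x−xᵢ|+|y−yᵢ|) = Σwᵢ|x−xᵢ| + Σwᵢ|y−yᵢ|, so x and y are optimised independently as 1-D weighted medians.
Total weight W = 670; half = 335.
x-coordinate, sorted with cumulative weight:
  x=1 (Granby, w=60) cum 60
  x=6 (Ashton, w=45) cum 105
  x=6 (Denby, w=300) cum 405  ← median
  x=9 (Fenton, w=30) cum 435
  x=13 (Elwood, w=120) cum 555
  x=14 (Brookfield, w=15) cum 570
  x=20 (Calder, w=100) cum 670
⇒ x* = 6
y-coordinate, sorted with cumulative weight:
  y=2 (Fenton, w=30) cum 30
  y=5 (Elwood, w=120) cum 150
  y=6 (Calder, w=100) cum 250
  y=8 (Granby, w=60) cum 310
  y=8 (Ashton, w=45) cum 355  ← median
  y=13 (Denby, w=300) cum 655
  y=15 (Brookfield, w=15) cum 670
⇒ y* = 8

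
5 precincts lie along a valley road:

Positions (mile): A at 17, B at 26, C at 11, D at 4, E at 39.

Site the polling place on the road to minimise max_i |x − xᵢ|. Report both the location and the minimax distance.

The 1-center on a line is the midpoint of the two extreme points: leftmost at 4, rightmost at 39.
Optimal location = (4 + 39)/2 = 21.5; maximum distance = (39 − 4)/2 = 17.5.

location 21.5, max distance 17.5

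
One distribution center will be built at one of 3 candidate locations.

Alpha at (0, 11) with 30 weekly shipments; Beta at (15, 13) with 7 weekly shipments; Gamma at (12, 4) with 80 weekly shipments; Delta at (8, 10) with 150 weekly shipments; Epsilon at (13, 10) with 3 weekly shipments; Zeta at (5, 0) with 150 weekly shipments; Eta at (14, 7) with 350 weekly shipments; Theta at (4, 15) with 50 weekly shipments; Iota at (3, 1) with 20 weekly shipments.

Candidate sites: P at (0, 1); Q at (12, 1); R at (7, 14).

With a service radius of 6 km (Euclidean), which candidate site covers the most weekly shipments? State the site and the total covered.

R, covering 200

Coverage radius r = 6 km; a point is covered iff (Δx)²+(Δy)² ≤ 6² = 36.
  P (0, 1): covers {Zeta, Iota} → 170
  Q (12, 1): covers {Gamma} → 80
  R (7, 14): covers {Delta, Theta} → 200
Maximum coverage at R: 200 weekly shipments.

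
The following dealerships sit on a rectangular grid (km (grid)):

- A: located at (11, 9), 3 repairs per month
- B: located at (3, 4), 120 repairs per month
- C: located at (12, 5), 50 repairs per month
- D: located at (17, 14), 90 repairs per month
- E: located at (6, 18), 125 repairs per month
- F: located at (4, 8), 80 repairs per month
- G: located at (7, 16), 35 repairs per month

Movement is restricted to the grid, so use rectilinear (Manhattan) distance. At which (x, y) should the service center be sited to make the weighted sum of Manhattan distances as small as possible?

Manhattan distance separates: Σwᵢ(|x−xᵢ|+|y−yᵢ|) = Σwᵢ|x−xᵢ| + Σwᵢ|y−yᵢ|, so x and y are optimised independently as 1-D weighted medians.
Total weight W = 503; half = 251.5.
x-coordinate, sorted with cumulative weight:
  x=3 (B, w=120) cum 120
  x=4 (F, w=80) cum 200
  x=6 (E, w=125) cum 325  ← median
  x=7 (G, w=35) cum 360
  x=11 (A, w=3) cum 363
  x=12 (C, w=50) cum 413
  x=17 (D, w=90) cum 503
⇒ x* = 6
y-coordinate, sorted with cumulative weight:
  y=4 (B, w=120) cum 120
  y=5 (C, w=50) cum 170
  y=8 (F, w=80) cum 250
  y=9 (A, w=3) cum 253  ← median
  y=14 (D, w=90) cum 343
  y=16 (G, w=35) cum 378
  y=18 (E, w=125) cum 503
⇒ y* = 9

(6, 9)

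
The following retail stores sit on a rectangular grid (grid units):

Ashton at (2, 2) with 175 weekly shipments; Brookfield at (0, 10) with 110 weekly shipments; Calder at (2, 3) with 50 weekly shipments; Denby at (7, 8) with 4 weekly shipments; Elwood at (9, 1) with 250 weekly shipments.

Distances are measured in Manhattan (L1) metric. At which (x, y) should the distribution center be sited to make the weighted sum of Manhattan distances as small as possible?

Manhattan distance separates: Σwᵢ(|x−xᵢ|+|y−yᵢ|) = Σwᵢ|x−xᵢ| + Σwᵢ|y−yᵢ|, so x and y are optimised independently as 1-D weighted medians.
Total weight W = 589; half = 294.5.
x-coordinate, sorted with cumulative weight:
  x=0 (Brookfield, w=110) cum 110
  x=2 (Ashton, w=175) cum 285
  x=2 (Calder, w=50) cum 335  ← median
  x=7 (Denby, w=4) cum 339
  x=9 (Elwood, w=250) cum 589
⇒ x* = 2
y-coordinate, sorted with cumulative weight:
  y=1 (Elwood, w=250) cum 250
  y=2 (Ashton, w=175) cum 425  ← median
  y=3 (Calder, w=50) cum 475
  y=8 (Denby, w=4) cum 479
  y=10 (Brookfield, w=110) cum 589
⇒ y* = 2

(2, 2)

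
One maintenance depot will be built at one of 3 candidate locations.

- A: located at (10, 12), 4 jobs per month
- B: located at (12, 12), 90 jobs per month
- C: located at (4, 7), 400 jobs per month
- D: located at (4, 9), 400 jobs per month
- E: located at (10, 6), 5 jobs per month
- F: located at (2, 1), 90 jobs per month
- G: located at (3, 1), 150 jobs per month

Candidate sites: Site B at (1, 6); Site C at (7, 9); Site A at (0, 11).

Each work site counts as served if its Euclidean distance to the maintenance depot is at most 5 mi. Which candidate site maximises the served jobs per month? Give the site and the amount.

Coverage radius r = 5 mi; a point is covered iff (Δx)²+(Δy)² ≤ 5² = 25.
  Site B (1, 6): covers {C, D} → 800
  Site C (7, 9): covers {A, C, D, E} → 809
  Site A (0, 11): covers {D} → 400
Maximum coverage at Site C: 809 jobs per month.

Site C, covering 809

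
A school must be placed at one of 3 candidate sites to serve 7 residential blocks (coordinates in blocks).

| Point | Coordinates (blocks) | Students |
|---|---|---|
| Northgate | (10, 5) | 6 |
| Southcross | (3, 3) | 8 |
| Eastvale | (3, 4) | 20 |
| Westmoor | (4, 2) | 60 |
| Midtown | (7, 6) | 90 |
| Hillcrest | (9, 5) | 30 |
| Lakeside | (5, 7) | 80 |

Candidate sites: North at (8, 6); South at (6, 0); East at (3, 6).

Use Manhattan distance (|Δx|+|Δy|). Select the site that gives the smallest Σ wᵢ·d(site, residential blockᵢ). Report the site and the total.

North, total 1172 blocks

Total weighted distance at each candidate:
  North (8, 6): total = 1172
  South (6, 0): total = 1992
  East (3, 6): total = 1222
Minimum is at North with total 1172 blocks.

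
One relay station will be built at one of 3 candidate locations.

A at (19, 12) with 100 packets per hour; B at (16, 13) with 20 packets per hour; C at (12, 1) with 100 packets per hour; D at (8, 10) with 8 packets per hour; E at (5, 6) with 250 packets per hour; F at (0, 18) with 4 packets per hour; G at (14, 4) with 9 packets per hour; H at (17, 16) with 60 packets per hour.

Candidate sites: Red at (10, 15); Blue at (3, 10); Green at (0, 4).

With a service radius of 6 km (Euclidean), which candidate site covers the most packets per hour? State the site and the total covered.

Coverage radius r = 6 km; a point is covered iff (Δx)²+(Δy)² ≤ 6² = 36.
  Red (10, 15): covers {D} → 8
  Blue (3, 10): covers {D, E} → 258
  Green (0, 4): covers {E} → 250
Maximum coverage at Blue: 258 packets per hour.

Blue, covering 258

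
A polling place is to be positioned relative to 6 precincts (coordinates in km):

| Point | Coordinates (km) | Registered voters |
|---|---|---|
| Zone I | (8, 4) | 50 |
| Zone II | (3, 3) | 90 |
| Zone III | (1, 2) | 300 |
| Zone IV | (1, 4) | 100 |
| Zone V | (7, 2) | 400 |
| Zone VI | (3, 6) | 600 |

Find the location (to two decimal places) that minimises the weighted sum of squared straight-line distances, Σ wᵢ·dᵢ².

(3.68, 3.81)

The minimiser of Σwᵢ‖p−pᵢ‖² is the weighted centroid p* = (Σwᵢpᵢ)/(Σwᵢ).
Σwᵢ = 1540.
Σwᵢxᵢ = 50·8 + 90·3 + 300·1 + 100·1 + 400·7 + 600·3 = 5670.
Σwᵢyᵢ = 50·4 + 90·3 + 300·2 + 100·4 + 400·2 + 600·6 = 5870.
x* = 5670/1540 = 3.68, y* = 5870/1540 = 3.81.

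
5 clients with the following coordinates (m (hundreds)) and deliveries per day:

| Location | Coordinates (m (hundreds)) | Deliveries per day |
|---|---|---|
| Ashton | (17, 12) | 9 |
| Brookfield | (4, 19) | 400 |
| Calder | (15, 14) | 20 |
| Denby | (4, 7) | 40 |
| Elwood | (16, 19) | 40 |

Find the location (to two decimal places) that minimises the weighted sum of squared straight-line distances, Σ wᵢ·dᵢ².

(5.61, 17.74)

The minimiser of Σwᵢ‖p−pᵢ‖² is the weighted centroid p* = (Σwᵢpᵢ)/(Σwᵢ).
Σwᵢ = 509.
Σwᵢxᵢ = 9·17 + 400·4 + 20·15 + 40·4 + 40·16 = 2853.
Σwᵢyᵢ = 9·12 + 400·19 + 20·14 + 40·7 + 40·19 = 9028.
x* = 2853/509 = 5.61, y* = 9028/509 = 17.74.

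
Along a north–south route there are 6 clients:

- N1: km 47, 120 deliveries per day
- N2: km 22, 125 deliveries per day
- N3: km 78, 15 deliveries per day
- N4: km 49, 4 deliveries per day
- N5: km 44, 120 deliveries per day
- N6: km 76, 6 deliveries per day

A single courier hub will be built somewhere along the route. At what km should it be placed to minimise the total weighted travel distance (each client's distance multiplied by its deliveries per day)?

For a sum of weighted absolute distances on a line, the optimum is the weighted median (not the mean). Total weight W = 390; half-weight = 195.
Sort by position and accumulate weight:
  km 22 (N2, w=125) → cum 125
  km 44 (N5, w=120) → cum 245  ≥ 195 → median here
  km 47 (N1, w=120) → cum 365
  km 49 (N4, w=4) → cum 369
  km 76 (N6, w=6) → cum 375
  km 78 (N3, w=15) → cum 390
Optimal location: km 44.

x = 44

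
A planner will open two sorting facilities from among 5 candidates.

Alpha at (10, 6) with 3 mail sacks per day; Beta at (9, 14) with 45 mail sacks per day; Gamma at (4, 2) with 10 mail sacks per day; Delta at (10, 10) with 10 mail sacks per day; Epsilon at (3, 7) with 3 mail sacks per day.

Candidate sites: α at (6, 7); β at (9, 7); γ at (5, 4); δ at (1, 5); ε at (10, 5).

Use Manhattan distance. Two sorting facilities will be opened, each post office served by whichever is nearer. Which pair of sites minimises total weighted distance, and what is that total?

Evaluate every pair (each demand assigned to the nearer of the two):
  {β, γ}: total = 406
  {β, δ}: total = 433
  {α, β}: total = 440
  {β, ε}: total = 466
  {γ, ε}: total = 548
  {α, γ}: total = 574
  {δ, ε}: total = 575
  {α, ε}: total = 582
  {α, δ}: total = 604
  {γ, δ}: total = 803
Best pair: {β, γ} with total 406.

{β, γ}, total 406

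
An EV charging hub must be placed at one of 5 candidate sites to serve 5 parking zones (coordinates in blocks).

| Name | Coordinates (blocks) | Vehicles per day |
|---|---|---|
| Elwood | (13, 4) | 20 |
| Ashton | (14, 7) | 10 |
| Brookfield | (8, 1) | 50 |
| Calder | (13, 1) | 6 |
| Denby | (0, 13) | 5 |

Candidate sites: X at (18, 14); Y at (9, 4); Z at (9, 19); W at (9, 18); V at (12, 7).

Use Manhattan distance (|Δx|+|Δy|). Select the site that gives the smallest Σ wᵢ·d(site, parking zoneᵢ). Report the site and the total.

Total weighted distance at each candidate:
  X (18, 14): total = 1763
  Y (9, 4): total = 492
  Z (9, 19): total = 1707
  W (9, 18): total = 1616
  V (12, 7): total = 732
Minimum is at Y with total 492 blocks.

Y, total 492 blocks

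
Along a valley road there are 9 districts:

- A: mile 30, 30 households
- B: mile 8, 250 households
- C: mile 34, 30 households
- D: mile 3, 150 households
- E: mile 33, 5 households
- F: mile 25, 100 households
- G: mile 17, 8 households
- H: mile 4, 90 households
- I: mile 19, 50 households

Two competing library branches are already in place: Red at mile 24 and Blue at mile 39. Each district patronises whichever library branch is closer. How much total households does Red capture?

The indifferent point is the midpoint (24+39)/2 = 31.5; districts left of it (closer to Red at 24) go to Red, those right go to Blue.
  D at 3 (w=150) → Red
  H at 4 (w=90) → Red
  B at 8 (w=250) → Red
  G at 17 (w=8) → Red
  I at 19 (w=50) → Red
  F at 25 (w=100) → Red
  A at 30 (w=30) → Red
  E at 33 (w=5) → Blue
  C at 34 (w=30) → Blue
Red captures 678; Blue captures 35.

678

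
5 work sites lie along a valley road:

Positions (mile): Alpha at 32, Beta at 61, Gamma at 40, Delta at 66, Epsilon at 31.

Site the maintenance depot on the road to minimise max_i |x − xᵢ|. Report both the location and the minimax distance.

The 1-center on a line is the midpoint of the two extreme points: leftmost at 31, rightmost at 66.
Optimal location = (31 + 66)/2 = 48.5; maximum distance = (66 − 31)/2 = 17.5.

location 48.5, max distance 17.5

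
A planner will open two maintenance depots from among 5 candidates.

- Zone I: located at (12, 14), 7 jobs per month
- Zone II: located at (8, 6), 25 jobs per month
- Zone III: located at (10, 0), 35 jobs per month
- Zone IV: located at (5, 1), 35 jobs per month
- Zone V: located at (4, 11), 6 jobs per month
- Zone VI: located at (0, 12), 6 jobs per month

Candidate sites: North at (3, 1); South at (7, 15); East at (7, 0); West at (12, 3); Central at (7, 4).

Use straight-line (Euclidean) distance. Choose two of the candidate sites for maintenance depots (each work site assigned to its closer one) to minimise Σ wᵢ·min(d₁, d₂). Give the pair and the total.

Evaluate every pair (each demand assigned to the nearer of the two):
  {East, Central}: total = 426.9
  {South, East}: total = 446.7
  {South, Central}: total = 468.5
  {North, Central}: total = 488.6
  {West, Central}: total = 494.8
  {North, West}: total = 526.9
  {East, West}: total = 536.5
  {North, East}: total = 559.8
  {North, South}: total = 605.7
  {South, West}: total = 617.4
Best pair: {East, Central} with total 426.9.

{East, Central}, total 426.9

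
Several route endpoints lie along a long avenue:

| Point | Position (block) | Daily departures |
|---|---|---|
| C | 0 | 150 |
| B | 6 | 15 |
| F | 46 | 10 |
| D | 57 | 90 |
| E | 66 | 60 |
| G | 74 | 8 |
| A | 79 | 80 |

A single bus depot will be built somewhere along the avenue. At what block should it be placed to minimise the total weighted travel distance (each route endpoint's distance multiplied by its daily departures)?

x = 57

For a sum of weighted absolute distances on a line, the optimum is the weighted median (not the mean). Total weight W = 413; half-weight = 206.5.
Sort by position and accumulate weight:
  block 0 (C, w=150) → cum 150
  block 6 (B, w=15) → cum 165
  block 46 (F, w=10) → cum 175
  block 57 (D, w=90) → cum 265  ≥ 206.5 → median here
  block 66 (E, w=60) → cum 325
  block 74 (G, w=8) → cum 333
  block 79 (A, w=80) → cum 413
Optimal location: block 57.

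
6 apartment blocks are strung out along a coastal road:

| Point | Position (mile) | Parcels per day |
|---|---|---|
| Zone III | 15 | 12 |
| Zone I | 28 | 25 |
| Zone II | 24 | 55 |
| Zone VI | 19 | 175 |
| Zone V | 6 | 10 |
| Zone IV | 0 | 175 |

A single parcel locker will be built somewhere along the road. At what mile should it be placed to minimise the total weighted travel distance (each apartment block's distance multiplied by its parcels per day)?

x = 19

For a sum of weighted absolute distances on a line, the optimum is the weighted median (not the mean). Total weight W = 452; half-weight = 226.
Sort by position and accumulate weight:
  mile 0 (Zone IV, w=175) → cum 175
  mile 6 (Zone V, w=10) → cum 185
  mile 15 (Zone III, w=12) → cum 197
  mile 19 (Zone VI, w=175) → cum 372  ≥ 226 → median here
  mile 24 (Zone II, w=55) → cum 427
  mile 28 (Zone I, w=25) → cum 452
Optimal location: mile 19.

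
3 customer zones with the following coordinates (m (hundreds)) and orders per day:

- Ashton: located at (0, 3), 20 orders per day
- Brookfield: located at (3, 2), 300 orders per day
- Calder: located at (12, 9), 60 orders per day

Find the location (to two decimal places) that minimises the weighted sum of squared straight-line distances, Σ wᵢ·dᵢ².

The minimiser of Σwᵢ‖p−pᵢ‖² is the weighted centroid p* = (Σwᵢpᵢ)/(Σwᵢ).
Σwᵢ = 380.
Σwᵢxᵢ = 20·0 + 300·3 + 60·12 = 1620.
Σwᵢyᵢ = 20·3 + 300·2 + 60·9 = 1200.
x* = 1620/380 = 4.26, y* = 1200/380 = 3.16.

(4.26, 3.16)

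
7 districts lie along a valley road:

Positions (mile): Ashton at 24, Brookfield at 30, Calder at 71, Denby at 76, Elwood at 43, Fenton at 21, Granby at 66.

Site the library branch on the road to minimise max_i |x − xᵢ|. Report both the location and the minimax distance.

The 1-center on a line is the midpoint of the two extreme points: leftmost at 21, rightmost at 76.
Optimal location = (21 + 76)/2 = 48.5; maximum distance = (76 − 21)/2 = 27.5.

location 48.5, max distance 27.5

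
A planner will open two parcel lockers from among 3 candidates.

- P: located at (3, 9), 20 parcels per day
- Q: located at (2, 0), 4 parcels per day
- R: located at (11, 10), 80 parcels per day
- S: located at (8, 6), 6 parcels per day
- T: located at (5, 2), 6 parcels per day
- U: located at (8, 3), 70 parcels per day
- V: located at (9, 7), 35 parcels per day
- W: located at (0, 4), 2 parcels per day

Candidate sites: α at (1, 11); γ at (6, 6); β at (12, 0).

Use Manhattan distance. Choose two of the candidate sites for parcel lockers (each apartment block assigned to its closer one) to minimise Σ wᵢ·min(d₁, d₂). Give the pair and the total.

Evaluate every pair (each demand assigned to the nearer of the two):
  {α, γ}: total = 1388
  {γ, β}: total = 1428
  {α, β}: total = 1970
Best pair: {α, γ} with total 1388.

{α, γ}, total 1388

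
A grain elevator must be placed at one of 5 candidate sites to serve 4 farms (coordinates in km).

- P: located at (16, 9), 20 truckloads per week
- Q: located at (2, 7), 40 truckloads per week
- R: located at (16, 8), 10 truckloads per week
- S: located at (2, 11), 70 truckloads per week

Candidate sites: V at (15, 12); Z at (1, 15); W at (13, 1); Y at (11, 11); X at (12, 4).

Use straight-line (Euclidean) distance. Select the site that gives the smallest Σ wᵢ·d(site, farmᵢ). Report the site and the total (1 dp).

Z, total 1099.7 km

Total weighted distance at each candidate:
  V (15, 12): total = 1574.3
  Z (1, 15): total = 1099.7
  W (13, 1): total = 1788.9
  Y (11, 11): total = 1190.0
  X (12, 4): total = 1456.7
Minimum is at Z with total 1099.7 km.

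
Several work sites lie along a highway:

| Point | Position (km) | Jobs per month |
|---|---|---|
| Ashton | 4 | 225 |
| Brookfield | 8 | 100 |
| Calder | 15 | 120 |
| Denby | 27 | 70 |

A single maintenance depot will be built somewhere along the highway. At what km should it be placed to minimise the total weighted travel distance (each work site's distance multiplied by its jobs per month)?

For a sum of weighted absolute distances on a line, the optimum is the weighted median (not the mean). Total weight W = 515; half-weight = 257.5.
Sort by position and accumulate weight:
  km 4 (Ashton, w=225) → cum 225
  km 8 (Brookfield, w=100) → cum 325  ≥ 257.5 → median here
  km 15 (Calder, w=120) → cum 445
  km 27 (Denby, w=70) → cum 515
Optimal location: km 8.

x = 8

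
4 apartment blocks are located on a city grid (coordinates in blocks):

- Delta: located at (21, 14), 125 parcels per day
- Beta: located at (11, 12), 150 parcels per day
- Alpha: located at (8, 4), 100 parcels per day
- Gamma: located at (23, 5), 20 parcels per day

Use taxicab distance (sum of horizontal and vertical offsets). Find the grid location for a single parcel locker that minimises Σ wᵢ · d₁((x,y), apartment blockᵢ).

Manhattan distance separates: Σwᵢ(|x−xᵢ|+|y−yᵢ|) = Σwᵢ|x−xᵢ| + Σwᵢ|y−yᵢ|, so x and y are optimised independently as 1-D weighted medians.
Total weight W = 395; half = 197.5.
x-coordinate, sorted with cumulative weight:
  x=8 (Alpha, w=100) cum 100
  x=11 (Beta, w=150) cum 250  ← median
  x=21 (Delta, w=125) cum 375
  x=23 (Gamma, w=20) cum 395
⇒ x* = 11
y-coordinate, sorted with cumulative weight:
  y=4 (Alpha, w=100) cum 100
  y=5 (Gamma, w=20) cum 120
  y=12 (Beta, w=150) cum 270  ← median
  y=14 (Delta, w=125) cum 395
⇒ y* = 12

(11, 12)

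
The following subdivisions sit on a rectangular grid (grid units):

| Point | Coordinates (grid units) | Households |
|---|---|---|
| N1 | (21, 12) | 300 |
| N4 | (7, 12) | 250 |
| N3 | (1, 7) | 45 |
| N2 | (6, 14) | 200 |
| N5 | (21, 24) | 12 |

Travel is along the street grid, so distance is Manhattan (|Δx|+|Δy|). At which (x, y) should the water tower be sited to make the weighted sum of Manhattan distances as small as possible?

(7, 12)

Manhattan distance separates: Σwᵢ(|x−xᵢ|+|y−yᵢ|) = Σwᵢ|x−xᵢ| + Σwᵢ|y−yᵢ|, so x and y are optimised independently as 1-D weighted medians.
Total weight W = 807; half = 403.5.
x-coordinate, sorted with cumulative weight:
  x=1 (N3, w=45) cum 45
  x=6 (N2, w=200) cum 245
  x=7 (N4, w=250) cum 495  ← median
  x=21 (N1, w=300) cum 795
  x=21 (N5, w=12) cum 807
⇒ x* = 7
y-coordinate, sorted with cumulative weight:
  y=7 (N3, w=45) cum 45
  y=12 (N1, w=300) cum 345
  y=12 (N4, w=250) cum 595  ← median
  y=14 (N2, w=200) cum 795
  y=24 (N5, w=12) cum 807
⇒ y* = 12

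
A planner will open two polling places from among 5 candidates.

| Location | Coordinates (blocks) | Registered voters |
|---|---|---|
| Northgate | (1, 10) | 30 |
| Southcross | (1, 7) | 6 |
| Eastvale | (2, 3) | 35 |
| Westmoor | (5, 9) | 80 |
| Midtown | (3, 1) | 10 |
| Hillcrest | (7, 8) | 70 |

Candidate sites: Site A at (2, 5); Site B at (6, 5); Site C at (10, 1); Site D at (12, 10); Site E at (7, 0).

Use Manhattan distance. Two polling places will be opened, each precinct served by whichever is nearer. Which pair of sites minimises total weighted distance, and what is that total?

{Site A, Site B}, total 998

Evaluate every pair (each demand assigned to the nearer of the two):
  {Site A, Site B}: total = 998
  {Site B, Site E}: total = 1282
  {Site B, Site C}: total = 1302
  {Site B, Site D}: total = 1302
  {Site A, Site D}: total = 1368
  {Site A, Site C}: total = 1438
  {Site A, Site E}: total = 1438
  {Site D, Site E}: total = 1868
  {Site C, Site D}: total = 1964
  {Site C, Site E}: total = 2328
Best pair: {Site A, Site B} with total 998.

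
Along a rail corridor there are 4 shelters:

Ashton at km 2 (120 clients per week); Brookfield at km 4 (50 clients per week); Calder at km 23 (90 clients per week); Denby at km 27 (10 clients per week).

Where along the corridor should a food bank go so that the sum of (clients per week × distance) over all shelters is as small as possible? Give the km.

x = 4

For a sum of weighted absolute distances on a line, the optimum is the weighted median (not the mean). Total weight W = 270; half-weight = 135.
Sort by position and accumulate weight:
  km 2 (Ashton, w=120) → cum 120
  km 4 (Brookfield, w=50) → cum 170  ≥ 135 → median here
  km 23 (Calder, w=90) → cum 260
  km 27 (Denby, w=10) → cum 270
Optimal location: km 4.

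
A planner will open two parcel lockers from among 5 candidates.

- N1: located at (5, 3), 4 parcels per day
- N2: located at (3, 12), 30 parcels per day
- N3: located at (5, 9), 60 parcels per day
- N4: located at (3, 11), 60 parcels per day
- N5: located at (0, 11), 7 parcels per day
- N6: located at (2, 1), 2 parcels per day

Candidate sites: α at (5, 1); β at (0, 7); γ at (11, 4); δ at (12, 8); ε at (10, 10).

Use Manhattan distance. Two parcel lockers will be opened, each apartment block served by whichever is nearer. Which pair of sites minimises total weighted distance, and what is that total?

{β, ε}, total 1100

Evaluate every pair (each demand assigned to the nearer of the two):
  {β, ε}: total = 1100
  {α, β}: total = 1122
  {β, γ}: total = 1152
  {β, δ}: total = 1160
  {α, ε}: total = 1201
  {γ, ε}: total = 1239
  {δ, ε}: total = 1269
  {α, γ}: total = 1709
  {α, δ}: total = 1709
  {γ, δ}: total = 1747
Best pair: {β, ε} with total 1100.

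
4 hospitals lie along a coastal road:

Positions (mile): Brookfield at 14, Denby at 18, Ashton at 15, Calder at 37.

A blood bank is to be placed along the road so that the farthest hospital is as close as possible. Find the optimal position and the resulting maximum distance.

location 25.5, max distance 11.5

The 1-center on a line is the midpoint of the two extreme points: leftmost at 14, rightmost at 37.
Optimal location = (14 + 37)/2 = 25.5; maximum distance = (37 − 14)/2 = 11.5.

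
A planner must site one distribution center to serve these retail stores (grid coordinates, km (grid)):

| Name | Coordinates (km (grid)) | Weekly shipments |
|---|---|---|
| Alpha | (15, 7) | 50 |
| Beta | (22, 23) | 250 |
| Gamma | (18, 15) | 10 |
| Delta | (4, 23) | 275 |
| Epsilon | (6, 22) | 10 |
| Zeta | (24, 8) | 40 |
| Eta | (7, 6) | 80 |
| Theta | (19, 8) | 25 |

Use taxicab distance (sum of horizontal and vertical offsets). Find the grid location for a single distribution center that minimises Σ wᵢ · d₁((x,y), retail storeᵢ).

Manhattan distance separates: Σwᵢ(|x−xᵢ|+|y−yᵢ|) = Σwᵢ|x−xᵢ| + Σwᵢ|y−yᵢ|, so x and y are optimised independently as 1-D weighted medians.
Total weight W = 740; half = 370.
x-coordinate, sorted with cumulative weight:
  x=4 (Delta, w=275) cum 275
  x=6 (Epsilon, w=10) cum 285
  x=7 (Eta, w=80) cum 365
  x=15 (Alpha, w=50) cum 415  ← median
  x=18 (Gamma, w=10) cum 425
  x=19 (Theta, w=25) cum 450
  x=22 (Beta, w=250) cum 700
  x=24 (Zeta, w=40) cum 740
⇒ x* = 15
y-coordinate, sorted with cumulative weight:
  y=6 (Eta, w=80) cum 80
  y=7 (Alpha, w=50) cum 130
  y=8 (Zeta, w=40) cum 170
  y=8 (Theta, w=25) cum 195
  y=15 (Gamma, w=10) cum 205
  y=22 (Epsilon, w=10) cum 215
  y=23 (Beta, w=250) cum 465  ← median
  y=23 (Delta, w=275) cum 740
⇒ y* = 23

(15, 23)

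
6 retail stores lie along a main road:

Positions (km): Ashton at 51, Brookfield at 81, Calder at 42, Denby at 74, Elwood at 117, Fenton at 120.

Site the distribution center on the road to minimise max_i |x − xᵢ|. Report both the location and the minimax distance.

The 1-center on a line is the midpoint of the two extreme points: leftmost at 42, rightmost at 120.
Optimal location = (42 + 120)/2 = 81; maximum distance = (120 − 42)/2 = 39.

location 81, max distance 39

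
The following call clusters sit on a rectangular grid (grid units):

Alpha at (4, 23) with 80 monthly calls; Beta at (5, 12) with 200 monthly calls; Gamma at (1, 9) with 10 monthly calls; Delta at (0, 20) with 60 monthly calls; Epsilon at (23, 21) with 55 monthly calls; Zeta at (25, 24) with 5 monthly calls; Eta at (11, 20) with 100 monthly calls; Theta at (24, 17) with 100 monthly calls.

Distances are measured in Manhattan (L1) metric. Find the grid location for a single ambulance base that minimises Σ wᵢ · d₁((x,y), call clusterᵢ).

Manhattan distance separates: Σwᵢ(|x−xᵢ|+|y−yᵢ|) = Σwᵢ|x−xᵢ| + Σwᵢ|y−yᵢ|, so x and y are optimised independently as 1-D weighted medians.
Total weight W = 610; half = 305.
x-coordinate, sorted with cumulative weight:
  x=0 (Delta, w=60) cum 60
  x=1 (Gamma, w=10) cum 70
  x=4 (Alpha, w=80) cum 150
  x=5 (Beta, w=200) cum 350  ← median
  x=11 (Eta, w=100) cum 450
  x=23 (Epsilon, w=55) cum 505
  x=24 (Theta, w=100) cum 605
  x=25 (Zeta, w=5) cum 610
⇒ x* = 5
y-coordinate, sorted with cumulative weight:
  y=9 (Gamma, w=10) cum 10
  y=12 (Beta, w=200) cum 210
  y=17 (Theta, w=100) cum 310  ← median
  y=20 (Delta, w=60) cum 370
  y=20 (Eta, w=100) cum 470
  y=21 (Epsilon, w=55) cum 525
  y=23 (Alpha, w=80) cum 605
  y=24 (Zeta, w=5) cum 610
⇒ y* = 17

(5, 17)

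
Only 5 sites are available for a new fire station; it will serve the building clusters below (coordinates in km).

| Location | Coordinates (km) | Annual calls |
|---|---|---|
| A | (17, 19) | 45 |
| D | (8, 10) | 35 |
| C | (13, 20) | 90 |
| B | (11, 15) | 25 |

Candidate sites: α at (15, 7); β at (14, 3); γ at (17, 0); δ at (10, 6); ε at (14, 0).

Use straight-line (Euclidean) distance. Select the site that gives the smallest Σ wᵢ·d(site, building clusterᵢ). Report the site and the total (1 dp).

Total weighted distance at each candidate:
  α (15, 7): total = 2221.4
  β (14, 3): total = 2897.1
  γ (17, 0): total = 3565.4
  δ (10, 6): total = 2335.9
  ε (14, 0): total = 3458.4
Minimum is at α with total 2221.4 km.

α, total 2221.4 km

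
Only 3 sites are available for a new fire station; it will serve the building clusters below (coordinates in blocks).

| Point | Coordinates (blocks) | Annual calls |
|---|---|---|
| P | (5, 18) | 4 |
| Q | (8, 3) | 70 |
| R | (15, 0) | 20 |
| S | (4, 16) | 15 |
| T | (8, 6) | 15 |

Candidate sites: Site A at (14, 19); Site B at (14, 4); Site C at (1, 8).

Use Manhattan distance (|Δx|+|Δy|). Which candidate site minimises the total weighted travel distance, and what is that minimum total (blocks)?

Site B, total 1132 blocks

Total weighted distance at each candidate:
  Site A (14, 19): total = 2460
  Site B (14, 4): total = 1132
  Site C (1, 8): total = 1636
Minimum is at Site B with total 1132 blocks.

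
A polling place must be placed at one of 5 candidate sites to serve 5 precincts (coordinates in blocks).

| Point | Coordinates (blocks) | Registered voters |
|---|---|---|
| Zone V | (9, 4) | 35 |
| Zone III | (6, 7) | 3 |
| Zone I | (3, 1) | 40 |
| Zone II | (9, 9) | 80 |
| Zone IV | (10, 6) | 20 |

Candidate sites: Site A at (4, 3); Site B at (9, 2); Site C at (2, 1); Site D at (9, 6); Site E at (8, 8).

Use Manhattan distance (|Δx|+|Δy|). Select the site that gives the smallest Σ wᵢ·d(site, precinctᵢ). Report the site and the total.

Total weighted distance at each candidate:
  Site A (4, 3): total = 1408
  Site B (9, 2): total = 1034
  Site C (2, 1): total = 1880
  Site D (9, 6): total = 782
  Site E (8, 8): total = 904
Minimum is at Site D with total 782 blocks.

Site D, total 782 blocks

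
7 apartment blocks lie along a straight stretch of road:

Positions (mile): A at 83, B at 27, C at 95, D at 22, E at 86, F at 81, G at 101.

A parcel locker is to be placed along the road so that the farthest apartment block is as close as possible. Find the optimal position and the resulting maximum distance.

The 1-center on a line is the midpoint of the two extreme points: leftmost at 22, rightmost at 101.
Optimal location = (22 + 101)/2 = 61.5; maximum distance = (101 − 22)/2 = 39.5.

location 61.5, max distance 39.5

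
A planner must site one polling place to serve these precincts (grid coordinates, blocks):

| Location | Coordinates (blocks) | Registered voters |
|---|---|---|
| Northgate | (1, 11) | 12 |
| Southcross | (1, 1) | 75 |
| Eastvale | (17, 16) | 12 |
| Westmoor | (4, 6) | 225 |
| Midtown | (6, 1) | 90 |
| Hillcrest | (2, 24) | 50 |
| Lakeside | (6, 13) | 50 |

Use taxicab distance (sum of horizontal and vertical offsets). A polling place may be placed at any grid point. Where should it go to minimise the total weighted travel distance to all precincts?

Manhattan distance separates: Σwᵢ(|x−xᵢ|+|y−yᵢ|) = Σwᵢ|x−xᵢ| + Σwᵢ|y−yᵢ|, so x and y are optimised independently as 1-D weighted medians.
Total weight W = 514; half = 257.
x-coordinate, sorted with cumulative weight:
  x=1 (Northgate, w=12) cum 12
  x=1 (Southcross, w=75) cum 87
  x=2 (Hillcrest, w=50) cum 137
  x=4 (Westmoor, w=225) cum 362  ← median
  x=6 (Midtown, w=90) cum 452
  x=6 (Lakeside, w=50) cum 502
  x=17 (Eastvale, w=12) cum 514
⇒ x* = 4
y-coordinate, sorted with cumulative weight:
  y=1 (Southcross, w=75) cum 75
  y=1 (Midtown, w=90) cum 165
  y=6 (Westmoor, w=225) cum 390  ← median
  y=11 (Northgate, w=12) cum 402
  y=13 (Lakeside, w=50) cum 452
  y=16 (Eastvale, w=12) cum 464
  y=24 (Hillcrest, w=50) cum 514
⇒ y* = 6

(4, 6)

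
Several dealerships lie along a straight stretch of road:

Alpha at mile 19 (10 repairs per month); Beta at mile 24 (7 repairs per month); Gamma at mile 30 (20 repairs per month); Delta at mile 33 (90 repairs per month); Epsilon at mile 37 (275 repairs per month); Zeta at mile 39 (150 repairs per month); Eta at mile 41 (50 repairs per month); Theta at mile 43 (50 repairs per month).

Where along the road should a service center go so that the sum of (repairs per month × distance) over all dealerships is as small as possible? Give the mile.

For a sum of weighted absolute distances on a line, the optimum is the weighted median (not the mean). Total weight W = 652; half-weight = 326.
Sort by position and accumulate weight:
  mile 19 (Alpha, w=10) → cum 10
  mile 24 (Beta, w=7) → cum 17
  mile 30 (Gamma, w=20) → cum 37
  mile 33 (Delta, w=90) → cum 127
  mile 37 (Epsilon, w=275) → cum 402  ≥ 326 → median here
  mile 39 (Zeta, w=150) → cum 552
  mile 41 (Eta, w=50) → cum 602
  mile 43 (Theta, w=50) → cum 652
Optimal location: mile 37.

x = 37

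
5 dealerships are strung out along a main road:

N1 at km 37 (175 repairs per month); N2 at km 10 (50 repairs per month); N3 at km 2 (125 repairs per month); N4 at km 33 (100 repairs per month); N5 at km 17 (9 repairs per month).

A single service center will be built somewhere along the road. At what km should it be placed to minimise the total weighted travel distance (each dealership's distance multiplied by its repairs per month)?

x = 33

For a sum of weighted absolute distances on a line, the optimum is the weighted median (not the mean). Total weight W = 459; half-weight = 229.5.
Sort by position and accumulate weight:
  km 2 (N3, w=125) → cum 125
  km 10 (N2, w=50) → cum 175
  km 17 (N5, w=9) → cum 184
  km 33 (N4, w=100) → cum 284  ≥ 229.5 → median here
  km 37 (N1, w=175) → cum 459
Optimal location: km 33.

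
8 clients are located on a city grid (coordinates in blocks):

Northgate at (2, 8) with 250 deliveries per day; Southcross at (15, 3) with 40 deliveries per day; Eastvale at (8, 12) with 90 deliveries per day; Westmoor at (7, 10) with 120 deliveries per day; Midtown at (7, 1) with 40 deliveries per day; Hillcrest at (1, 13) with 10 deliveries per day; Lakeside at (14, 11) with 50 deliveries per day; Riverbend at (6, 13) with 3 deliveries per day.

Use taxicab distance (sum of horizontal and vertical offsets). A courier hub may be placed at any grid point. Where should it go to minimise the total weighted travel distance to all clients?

Manhattan distance separates: Σwᵢ(|x−xᵢ|+|y−yᵢ|) = Σwᵢ|x−xᵢ| + Σwᵢ|y−yᵢ|, so x and y are optimised independently as 1-D weighted medians.
Total weight W = 603; half = 301.5.
x-coordinate, sorted with cumulative weight:
  x=1 (Hillcrest, w=10) cum 10
  x=2 (Northgate, w=250) cum 260
  x=6 (Riverbend, w=3) cum 263
  x=7 (Westmoor, w=120) cum 383  ← median
  x=7 (Midtown, w=40) cum 423
  x=8 (Eastvale, w=90) cum 513
  x=14 (Lakeside, w=50) cum 563
  x=15 (Southcross, w=40) cum 603
⇒ x* = 7
y-coordinate, sorted with cumulative weight:
  y=1 (Midtown, w=40) cum 40
  y=3 (Southcross, w=40) cum 80
  y=8 (Northgate, w=250) cum 330  ← median
  y=10 (Westmoor, w=120) cum 450
  y=11 (Lakeside, w=50) cum 500
  y=12 (Eastvale, w=90) cum 590
  y=13 (Hillcrest, w=10) cum 600
  y=13 (Riverbend, w=3) cum 603
⇒ y* = 8

(7, 8)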